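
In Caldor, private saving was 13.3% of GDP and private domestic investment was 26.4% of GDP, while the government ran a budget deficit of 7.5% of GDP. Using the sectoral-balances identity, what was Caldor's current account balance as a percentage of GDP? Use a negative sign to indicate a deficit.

By the sectoral-balances identity, CA = (S_private - I) + (T - G).
Private balance = 13.3 - 26.4 = -13.1
Government balance (T - G) = -7.5
CA = -13.1 + (-7.5) = -20.6

-20.6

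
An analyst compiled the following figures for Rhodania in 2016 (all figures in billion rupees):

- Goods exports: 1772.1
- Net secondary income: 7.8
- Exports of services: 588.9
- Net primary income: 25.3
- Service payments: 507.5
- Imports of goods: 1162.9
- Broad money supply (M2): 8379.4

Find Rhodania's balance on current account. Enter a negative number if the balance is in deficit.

Goods balance = 1772.1 - 1162.9 = 609.2
Services balance = 588.9 - 507.5 = 81.4
Trade balance (goods + services) = 609.2 + 81.4 = 690.6
Net primary income = 25.3
Net secondary income = 7.8
Current account = 690.6 + 25.3 + 7.8 = 723.7

723.7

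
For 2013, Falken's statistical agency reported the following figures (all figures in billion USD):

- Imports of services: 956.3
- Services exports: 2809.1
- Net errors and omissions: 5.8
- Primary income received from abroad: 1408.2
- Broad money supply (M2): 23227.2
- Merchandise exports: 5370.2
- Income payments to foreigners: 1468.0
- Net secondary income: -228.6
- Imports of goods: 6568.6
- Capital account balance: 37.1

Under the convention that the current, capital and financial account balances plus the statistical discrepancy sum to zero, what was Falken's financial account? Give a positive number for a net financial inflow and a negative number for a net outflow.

Goods balance = 5370.2 - 6568.6 = -1198.4
Services balance = 2809.1 - 956.3 = 1852.8
Trade balance (goods + services) = -1198.4 + 1852.8 = 654.4
Net primary income = 1408.2 - 1468.0 = -59.8
Net secondary income = -228.6
Current account = 654.4 + (-59.8) + (-228.6) = 366.0
Financial account = -(366.0 + 37.1 + 5.8) = -408.9

-408.9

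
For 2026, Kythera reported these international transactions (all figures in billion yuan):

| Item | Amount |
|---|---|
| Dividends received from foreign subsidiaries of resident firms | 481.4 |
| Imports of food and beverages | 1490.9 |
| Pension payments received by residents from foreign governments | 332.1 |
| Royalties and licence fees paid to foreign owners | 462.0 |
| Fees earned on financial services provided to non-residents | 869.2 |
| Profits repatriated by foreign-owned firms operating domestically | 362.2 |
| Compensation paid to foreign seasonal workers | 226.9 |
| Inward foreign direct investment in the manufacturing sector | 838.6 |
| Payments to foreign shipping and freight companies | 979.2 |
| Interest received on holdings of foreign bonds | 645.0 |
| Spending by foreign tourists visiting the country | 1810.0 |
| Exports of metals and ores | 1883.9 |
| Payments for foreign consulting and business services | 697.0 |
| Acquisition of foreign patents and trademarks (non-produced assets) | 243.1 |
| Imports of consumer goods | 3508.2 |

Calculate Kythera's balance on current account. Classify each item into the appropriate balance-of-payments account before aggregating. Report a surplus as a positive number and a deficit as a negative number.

-1704.8

Goods: 1883.9 - 1490.9 - 3508.2 = -3115.2
Services: 869.2 - 462.0 + 1810.0 - 697.0 - 979.2 = 541.0
Primary income: 481.4 - 362.2 - 226.9 + 645.0 = 537.3
Secondary income: 332.1
Current account = (-3115.2) + 541.0 + 537.3 + 332.1 = -1704.8
(Excluded from the current account — financial account: inward foreign direct investment in the manufacturing sector 838.6; capital account: acquisition of foreign patents and trademarks (non-produced assets) 243.1.)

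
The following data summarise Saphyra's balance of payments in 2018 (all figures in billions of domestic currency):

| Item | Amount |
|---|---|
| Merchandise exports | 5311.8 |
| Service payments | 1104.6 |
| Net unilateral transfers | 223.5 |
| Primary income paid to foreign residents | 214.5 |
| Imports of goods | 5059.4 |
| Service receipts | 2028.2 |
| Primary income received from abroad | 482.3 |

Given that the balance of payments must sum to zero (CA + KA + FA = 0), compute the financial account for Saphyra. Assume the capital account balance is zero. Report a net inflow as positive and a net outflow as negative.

Goods balance = 5311.8 - 5059.4 = 252.4
Services balance = 2028.2 - 1104.6 = 923.6
Trade balance (goods + services) = 252.4 + 923.6 = 1176.0
Net primary income = 482.3 - 214.5 = 267.8
Net secondary income = 223.5
Current account = 1176.0 + 267.8 + 223.5 = 1667.3
Financial account = -(1667.3) = -1667.3

-1667.3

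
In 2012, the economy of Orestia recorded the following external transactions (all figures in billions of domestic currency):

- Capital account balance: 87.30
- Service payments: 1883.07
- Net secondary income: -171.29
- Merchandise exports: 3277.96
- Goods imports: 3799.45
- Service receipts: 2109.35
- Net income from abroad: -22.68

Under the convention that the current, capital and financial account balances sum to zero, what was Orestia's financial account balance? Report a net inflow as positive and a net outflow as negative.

401.88

Goods balance = 3277.96 - 3799.45 = -521.49
Services balance = 2109.35 - 1883.07 = 226.28
Trade balance (goods + services) = -521.49 + 226.28 = -295.21
Net primary income = -22.68
Net secondary income = -171.29
Current account = -295.21 + (-22.68) + (-171.29) = -489.18
Financial account = -(-489.18 + 87.30) = 401.88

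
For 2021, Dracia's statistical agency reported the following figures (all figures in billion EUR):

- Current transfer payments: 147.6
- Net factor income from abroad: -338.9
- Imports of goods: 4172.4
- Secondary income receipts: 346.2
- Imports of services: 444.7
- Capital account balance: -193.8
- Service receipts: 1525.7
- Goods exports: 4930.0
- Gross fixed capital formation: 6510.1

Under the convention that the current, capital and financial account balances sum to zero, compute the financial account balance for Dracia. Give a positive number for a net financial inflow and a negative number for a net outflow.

-1504.5

Goods balance = 4930.0 - 4172.4 = 757.6
Services balance = 1525.7 - 444.7 = 1081.0
Trade balance (goods + services) = 757.6 + 1081.0 = 1838.6
Net primary income = -338.9
Net secondary income = 346.2 - 147.6 = 198.6
Current account = 1838.6 + (-338.9) + 198.6 = 1698.3
Financial account = -(1698.3 + (-193.8)) = -1504.5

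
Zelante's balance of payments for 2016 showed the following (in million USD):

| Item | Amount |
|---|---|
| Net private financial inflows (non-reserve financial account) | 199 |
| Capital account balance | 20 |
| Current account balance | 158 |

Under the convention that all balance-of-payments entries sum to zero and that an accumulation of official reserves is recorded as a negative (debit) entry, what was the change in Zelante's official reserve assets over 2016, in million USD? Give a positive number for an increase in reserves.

Official reserve transactions balance = -(158 + 20 + 199) = -377
An accumulation of reserves is recorded as a debit (negative entry), so the change in the stock of reserves is the negative of that balance.
Change in official reserves = -(-377) = 377

377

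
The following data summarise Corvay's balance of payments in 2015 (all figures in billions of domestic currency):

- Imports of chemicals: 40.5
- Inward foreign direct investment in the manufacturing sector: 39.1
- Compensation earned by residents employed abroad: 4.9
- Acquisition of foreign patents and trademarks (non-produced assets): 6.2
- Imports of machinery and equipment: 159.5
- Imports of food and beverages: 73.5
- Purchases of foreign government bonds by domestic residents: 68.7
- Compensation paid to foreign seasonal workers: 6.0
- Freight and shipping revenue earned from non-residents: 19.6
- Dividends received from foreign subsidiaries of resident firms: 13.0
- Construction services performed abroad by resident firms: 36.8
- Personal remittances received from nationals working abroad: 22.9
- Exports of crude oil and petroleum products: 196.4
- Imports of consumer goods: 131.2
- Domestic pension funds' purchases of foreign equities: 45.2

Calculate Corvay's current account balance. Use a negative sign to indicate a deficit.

Goods: -40.5 + 196.4 - 73.5 - 131.2 - 159.5 = -208.3
Services: 19.6 + 36.8 = 56.4
Primary income: 13.0 + 4.9 - 6.0 = 11.9
Secondary income: 22.9
Current account = (-208.3) + 56.4 + 11.9 + 22.9 = -117.1
(Excluded from the current account — financial account: inward foreign direct investment in the manufacturing sector 39.1, purchases of foreign government bonds by domestic residents 68.7, domestic pension funds' purchases of foreign equities 45.2; capital account: acquisition of foreign patents and trademarks (non-produced assets) 6.2.)

-117.1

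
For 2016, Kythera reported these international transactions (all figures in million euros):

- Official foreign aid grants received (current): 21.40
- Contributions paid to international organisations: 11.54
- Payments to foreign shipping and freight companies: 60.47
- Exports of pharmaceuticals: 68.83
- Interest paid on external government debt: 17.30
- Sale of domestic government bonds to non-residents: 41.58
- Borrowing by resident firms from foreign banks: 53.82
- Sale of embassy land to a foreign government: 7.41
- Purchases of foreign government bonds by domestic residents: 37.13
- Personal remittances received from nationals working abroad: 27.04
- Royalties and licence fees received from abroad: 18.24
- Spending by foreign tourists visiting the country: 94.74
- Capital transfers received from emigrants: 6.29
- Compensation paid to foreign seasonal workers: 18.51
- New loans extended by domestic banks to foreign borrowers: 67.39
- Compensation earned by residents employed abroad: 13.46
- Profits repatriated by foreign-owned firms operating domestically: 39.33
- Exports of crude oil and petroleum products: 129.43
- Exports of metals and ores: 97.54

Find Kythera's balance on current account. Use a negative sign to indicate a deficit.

323.53

Goods: 68.83 + 129.43 + 97.54 = 295.80
Services: 94.74 + 18.24 - 60.47 = 52.51
Primary income: -39.33 - 18.51 + 13.46 - 17.30 = -61.68
Secondary income: 21.40 - 11.54 + 27.04 = 36.90
Current account = 295.80 + 52.51 + (-61.68) + 36.90 = 323.53
(Excluded from the current account — financial account: sale of domestic government bonds to non-residents 41.58, borrowing by resident firms from foreign banks 53.82, purchases of foreign government bonds by domestic residents 37.13, new loans extended by domestic banks to foreign borrowers 67.39; capital account: sale of embassy land to a foreign government 7.41, capital transfers received from emigrants 6.29.)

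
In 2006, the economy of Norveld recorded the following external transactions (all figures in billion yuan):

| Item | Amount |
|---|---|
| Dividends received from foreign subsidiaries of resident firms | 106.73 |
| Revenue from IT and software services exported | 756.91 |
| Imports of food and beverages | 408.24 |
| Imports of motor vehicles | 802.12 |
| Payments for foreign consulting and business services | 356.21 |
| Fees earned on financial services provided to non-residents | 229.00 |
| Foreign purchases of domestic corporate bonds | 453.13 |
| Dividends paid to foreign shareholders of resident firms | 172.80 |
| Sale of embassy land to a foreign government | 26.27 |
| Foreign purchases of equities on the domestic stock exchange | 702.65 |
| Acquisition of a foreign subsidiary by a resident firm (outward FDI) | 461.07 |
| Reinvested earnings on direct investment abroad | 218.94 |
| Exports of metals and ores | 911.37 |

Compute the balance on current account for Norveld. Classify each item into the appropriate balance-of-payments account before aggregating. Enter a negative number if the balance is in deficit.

483.58

Goods: -802.12 + 911.37 - 408.24 = -298.99
Services: 756.91 + 229.00 - 356.21 = 629.70
Primary income: 218.94 - 172.80 + 106.73 = 152.87
Current account = (-298.99) + 629.70 + 152.87 = 483.58
(Excluded from the current account — financial account: foreign purchases of domestic corporate bonds 453.13, foreign purchases of equities on the domestic stock exchange 702.65, acquisition of a foreign subsidiary by a resident firm (outward FDI) 461.07; capital account: sale of embassy land to a foreign government 26.27.)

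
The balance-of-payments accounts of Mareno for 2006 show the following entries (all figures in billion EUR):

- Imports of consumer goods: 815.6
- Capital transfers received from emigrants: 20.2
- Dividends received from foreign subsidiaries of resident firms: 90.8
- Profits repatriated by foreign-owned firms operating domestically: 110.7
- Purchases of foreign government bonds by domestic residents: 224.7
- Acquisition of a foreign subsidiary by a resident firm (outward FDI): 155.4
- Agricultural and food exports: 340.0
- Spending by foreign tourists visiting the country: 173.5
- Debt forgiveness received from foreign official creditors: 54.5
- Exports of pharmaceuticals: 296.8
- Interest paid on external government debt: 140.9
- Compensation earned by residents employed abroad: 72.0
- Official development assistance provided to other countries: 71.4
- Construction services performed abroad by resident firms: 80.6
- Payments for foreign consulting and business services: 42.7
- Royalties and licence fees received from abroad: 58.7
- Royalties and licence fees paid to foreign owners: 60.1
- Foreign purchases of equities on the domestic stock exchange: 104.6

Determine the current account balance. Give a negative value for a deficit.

-129.0

Goods: -815.6 + 340.0 + 296.8 = -178.8
Services: -42.7 + 80.6 + 173.5 + 58.7 - 60.1 = 210.0
Primary income: -140.9 + 72.0 - 110.7 + 90.8 = -88.8
Secondary income: -71.4
Current account = (-178.8) + 210.0 + (-88.8) + (-71.4) = -129.0
(Excluded from the current account — capital account: capital transfers received from emigrants 20.2, debt forgiveness received from foreign official creditors 54.5; financial account: purchases of foreign government bonds by domestic residents 224.7, acquisition of a foreign subsidiary by a resident firm (outward FDI) 155.4, foreign purchases of equities on the domestic stock exchange 104.6.)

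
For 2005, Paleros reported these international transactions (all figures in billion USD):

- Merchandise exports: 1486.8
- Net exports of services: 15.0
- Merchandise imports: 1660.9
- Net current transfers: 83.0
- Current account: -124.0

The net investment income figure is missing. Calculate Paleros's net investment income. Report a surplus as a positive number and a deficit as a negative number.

Current account = goods balance + services balance + net primary income + net secondary income
Sum of the known components = -76.1
Net investment income = CA - (known components) = -124.0 - (-76.1) = -47.9

-47.9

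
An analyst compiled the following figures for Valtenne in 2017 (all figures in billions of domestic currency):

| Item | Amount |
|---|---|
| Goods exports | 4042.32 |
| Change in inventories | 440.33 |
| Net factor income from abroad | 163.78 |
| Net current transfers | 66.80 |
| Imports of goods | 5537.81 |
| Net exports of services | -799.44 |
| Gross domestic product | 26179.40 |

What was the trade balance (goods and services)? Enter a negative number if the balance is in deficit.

-2294.93

Goods balance = 4042.32 - 5537.81 = -1495.49
Services balance = -799.44
Trade balance (goods + services) = -1495.49 + (-799.44) = -2294.93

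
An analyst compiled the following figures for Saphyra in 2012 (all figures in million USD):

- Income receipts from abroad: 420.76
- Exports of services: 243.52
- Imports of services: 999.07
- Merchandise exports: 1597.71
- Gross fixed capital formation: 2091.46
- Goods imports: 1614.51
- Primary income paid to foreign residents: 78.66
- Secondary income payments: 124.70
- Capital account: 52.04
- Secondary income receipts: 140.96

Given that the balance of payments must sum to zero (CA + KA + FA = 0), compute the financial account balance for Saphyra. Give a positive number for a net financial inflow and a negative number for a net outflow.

361.95

Goods balance = 1597.71 - 1614.51 = -16.80
Services balance = 243.52 - 999.07 = -755.55
Trade balance (goods + services) = -16.80 + (-755.55) = -772.35
Net primary income = 420.76 - 78.66 = 342.10
Net secondary income = 140.96 - 124.70 = 16.26
Current account = -772.35 + 342.10 + 16.26 = -413.99
Financial account = -(-413.99 + 52.04) = 361.95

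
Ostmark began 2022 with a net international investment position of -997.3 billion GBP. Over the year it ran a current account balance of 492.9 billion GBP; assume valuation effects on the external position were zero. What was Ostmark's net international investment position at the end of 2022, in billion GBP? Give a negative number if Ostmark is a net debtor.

-504.4

With no valuation effects, change in NIIP = current account = 492.9
End-of-year NIIP = -997.3 + 492.9 = -504.4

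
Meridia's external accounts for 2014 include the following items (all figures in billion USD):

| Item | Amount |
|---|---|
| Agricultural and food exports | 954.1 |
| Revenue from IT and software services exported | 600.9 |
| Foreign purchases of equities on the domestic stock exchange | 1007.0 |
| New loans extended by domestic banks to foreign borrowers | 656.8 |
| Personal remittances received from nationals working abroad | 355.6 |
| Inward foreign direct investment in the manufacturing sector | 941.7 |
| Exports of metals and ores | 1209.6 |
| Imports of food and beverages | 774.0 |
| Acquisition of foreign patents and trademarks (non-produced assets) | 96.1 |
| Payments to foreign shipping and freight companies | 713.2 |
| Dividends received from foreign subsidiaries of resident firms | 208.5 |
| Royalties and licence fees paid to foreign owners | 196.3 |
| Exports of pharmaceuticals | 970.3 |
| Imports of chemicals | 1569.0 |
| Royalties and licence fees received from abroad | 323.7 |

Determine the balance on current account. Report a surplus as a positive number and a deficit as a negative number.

Goods: 970.3 + 954.1 - 774.0 - 1569.0 + 1209.6 = 791.0
Services: -196.3 - 713.2 + 323.7 + 600.9 = 15.1
Primary income: 208.5
Secondary income: 355.6
Current account = 791.0 + 15.1 + 208.5 + 355.6 = 1370.2
(Excluded from the current account — financial account: foreign purchases of equities on the domestic stock exchange 1007.0, new loans extended by domestic banks to foreign borrowers 656.8, inward foreign direct investment in the manufacturing sector 941.7; capital account: acquisition of foreign patents and trademarks (non-produced assets) 96.1.)

1370.2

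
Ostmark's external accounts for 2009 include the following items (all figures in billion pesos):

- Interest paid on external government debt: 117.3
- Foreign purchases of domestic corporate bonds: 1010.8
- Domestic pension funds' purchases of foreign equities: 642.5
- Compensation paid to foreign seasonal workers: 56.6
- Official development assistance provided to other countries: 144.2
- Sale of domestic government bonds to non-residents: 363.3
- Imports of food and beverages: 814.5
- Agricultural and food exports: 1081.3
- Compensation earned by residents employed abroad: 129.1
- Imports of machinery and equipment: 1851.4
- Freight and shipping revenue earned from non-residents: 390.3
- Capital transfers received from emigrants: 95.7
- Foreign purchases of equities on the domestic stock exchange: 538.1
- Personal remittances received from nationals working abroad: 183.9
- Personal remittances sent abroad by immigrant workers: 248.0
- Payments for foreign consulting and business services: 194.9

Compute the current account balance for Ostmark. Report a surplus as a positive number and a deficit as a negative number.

Goods: -814.5 + 1081.3 - 1851.4 = -1584.6
Services: 390.3 - 194.9 = 195.4
Primary income: 129.1 - 56.6 - 117.3 = -44.8
Secondary income: 183.9 - 248.0 - 144.2 = -208.3
Current account = (-1584.6) + 195.4 + (-44.8) + (-208.3) = -1642.3
(Excluded from the current account — financial account: foreign purchases of domestic corporate bonds 1010.8, domestic pension funds' purchases of foreign equities 642.5, sale of domestic government bonds to non-residents 363.3, foreign purchases of equities on the domestic stock exchange 538.1; capital account: capital transfers received from emigrants 95.7.)

-1642.3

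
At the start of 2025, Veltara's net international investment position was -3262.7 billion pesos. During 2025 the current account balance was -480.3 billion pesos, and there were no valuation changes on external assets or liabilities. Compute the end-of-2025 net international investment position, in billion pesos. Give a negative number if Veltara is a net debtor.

-3743.0

With no valuation effects, change in NIIP = current account = -480.3
End-of-year NIIP = -3262.7 + (-480.3) = -3743.0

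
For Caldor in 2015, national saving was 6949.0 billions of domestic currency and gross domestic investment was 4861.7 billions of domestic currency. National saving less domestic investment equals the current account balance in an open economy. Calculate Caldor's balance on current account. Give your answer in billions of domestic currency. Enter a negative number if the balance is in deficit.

CA = S - I = 6949.0 - 4861.7 = 2087.3

2087.3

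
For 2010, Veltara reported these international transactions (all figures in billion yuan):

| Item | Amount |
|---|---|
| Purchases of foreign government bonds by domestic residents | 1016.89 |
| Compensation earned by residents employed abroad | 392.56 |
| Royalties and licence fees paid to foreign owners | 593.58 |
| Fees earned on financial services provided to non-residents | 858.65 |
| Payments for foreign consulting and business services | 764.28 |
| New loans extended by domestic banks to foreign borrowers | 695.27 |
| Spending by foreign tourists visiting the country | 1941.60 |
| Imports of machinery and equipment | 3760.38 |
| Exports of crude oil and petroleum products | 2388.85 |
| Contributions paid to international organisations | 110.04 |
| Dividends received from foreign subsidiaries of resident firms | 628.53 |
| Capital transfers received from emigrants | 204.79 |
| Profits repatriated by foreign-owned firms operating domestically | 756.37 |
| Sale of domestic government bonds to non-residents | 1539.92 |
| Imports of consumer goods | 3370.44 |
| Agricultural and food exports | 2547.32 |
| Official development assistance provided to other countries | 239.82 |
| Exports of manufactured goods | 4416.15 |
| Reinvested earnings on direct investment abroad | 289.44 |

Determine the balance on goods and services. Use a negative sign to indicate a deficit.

3663.89

Goods: -3760.38 + 2388.85 - 3370.44 + 2547.32 + 4416.15 = 2221.50
Services: -764.28 + 1941.60 + 858.65 - 593.58 = 1442.39
Trade balance = 2221.50 + 1442.39 = 3663.89
(Excluded from the trade balance — financial account: purchases of foreign government bonds by domestic residents 1016.89, new loans extended by domestic banks to foreign borrowers 695.27, sale of domestic government bonds to non-residents 1539.92; primary income: compensation earned by residents employed abroad 392.56, dividends received from foreign subsidiaries of resident firms 628.53, profits repatriated by foreign-owned firms operating domestically 756.37, reinvested earnings on direct investment abroad 289.44; secondary income: contributions paid to international organisations 110.04, official development assistance provided to other countries 239.82; capital account: capital transfers received from emigrants 204.79.)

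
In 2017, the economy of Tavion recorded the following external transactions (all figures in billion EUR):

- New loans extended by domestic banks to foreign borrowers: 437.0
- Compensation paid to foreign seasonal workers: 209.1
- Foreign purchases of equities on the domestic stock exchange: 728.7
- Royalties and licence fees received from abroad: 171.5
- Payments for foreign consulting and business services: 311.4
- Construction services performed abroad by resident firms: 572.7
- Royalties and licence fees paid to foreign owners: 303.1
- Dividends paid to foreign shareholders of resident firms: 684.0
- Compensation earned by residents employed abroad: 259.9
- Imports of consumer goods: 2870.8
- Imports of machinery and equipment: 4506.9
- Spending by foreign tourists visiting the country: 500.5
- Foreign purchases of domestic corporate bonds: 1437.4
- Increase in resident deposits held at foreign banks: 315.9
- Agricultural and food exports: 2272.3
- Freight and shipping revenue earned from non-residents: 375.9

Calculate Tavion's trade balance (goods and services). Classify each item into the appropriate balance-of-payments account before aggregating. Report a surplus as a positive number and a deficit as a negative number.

-4099.3

Goods: 2272.3 - 2870.8 - 4506.9 = -5105.4
Services: 500.5 + 375.9 - 303.1 + 171.5 + 572.7 - 311.4 = 1006.1
Trade balance = -5105.4 + 1006.1 = -4099.3
(Excluded from the trade balance — financial account: new loans extended by domestic banks to foreign borrowers 437.0, foreign purchases of equities on the domestic stock exchange 728.7, foreign purchases of domestic corporate bonds 1437.4, increase in resident deposits held at foreign banks 315.9; primary income: compensation paid to foreign seasonal workers 209.1, dividends paid to foreign shareholders of resident firms 684.0, compensation earned by residents employed abroad 259.9.)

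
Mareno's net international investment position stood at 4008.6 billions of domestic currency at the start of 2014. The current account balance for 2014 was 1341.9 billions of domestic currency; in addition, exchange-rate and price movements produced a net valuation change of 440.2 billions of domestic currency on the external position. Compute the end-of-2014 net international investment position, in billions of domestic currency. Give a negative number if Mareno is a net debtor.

Change in NIIP = current account + net valuation change = 1341.9 + 440.2 = 1782.1
End-of-year NIIP = 4008.6 + 1782.1 = 5790.7

5790.7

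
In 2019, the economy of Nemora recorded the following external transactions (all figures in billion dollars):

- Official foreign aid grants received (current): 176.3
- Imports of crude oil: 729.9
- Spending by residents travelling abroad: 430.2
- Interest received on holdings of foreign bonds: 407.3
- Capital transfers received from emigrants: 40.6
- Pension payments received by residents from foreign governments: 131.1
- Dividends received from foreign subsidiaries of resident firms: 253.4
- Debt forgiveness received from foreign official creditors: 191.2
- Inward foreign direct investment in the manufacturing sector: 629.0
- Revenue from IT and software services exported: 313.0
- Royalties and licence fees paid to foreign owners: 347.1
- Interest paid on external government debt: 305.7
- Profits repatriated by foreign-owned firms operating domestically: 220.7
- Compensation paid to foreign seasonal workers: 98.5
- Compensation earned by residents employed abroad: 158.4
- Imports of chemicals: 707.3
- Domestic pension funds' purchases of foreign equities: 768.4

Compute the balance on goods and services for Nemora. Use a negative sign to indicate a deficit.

-1901.5

Goods: -707.3 - 729.9 = -1437.2
Services: -347.1 + 313.0 - 430.2 = -464.3
Trade balance = -1437.2 + (-464.3) = -1901.5
(Excluded from the trade balance — secondary income: official foreign aid grants received (current) 176.3, pension payments received by residents from foreign governments 131.1; primary income: interest received on holdings of foreign bonds 407.3, dividends received from foreign subsidiaries of resident firms 253.4, interest paid on external government debt 305.7, profits repatriated by foreign-owned firms operating domestically 220.7, compensation paid to foreign seasonal workers 98.5, compensation earned by residents employed abroad 158.4; capital account: capital transfers received from emigrants 40.6, debt forgiveness received from foreign official creditors 191.2; financial account: inward foreign direct investment in the manufacturing sector 629.0, domestic pension funds' purchases of foreign equities 768.4.)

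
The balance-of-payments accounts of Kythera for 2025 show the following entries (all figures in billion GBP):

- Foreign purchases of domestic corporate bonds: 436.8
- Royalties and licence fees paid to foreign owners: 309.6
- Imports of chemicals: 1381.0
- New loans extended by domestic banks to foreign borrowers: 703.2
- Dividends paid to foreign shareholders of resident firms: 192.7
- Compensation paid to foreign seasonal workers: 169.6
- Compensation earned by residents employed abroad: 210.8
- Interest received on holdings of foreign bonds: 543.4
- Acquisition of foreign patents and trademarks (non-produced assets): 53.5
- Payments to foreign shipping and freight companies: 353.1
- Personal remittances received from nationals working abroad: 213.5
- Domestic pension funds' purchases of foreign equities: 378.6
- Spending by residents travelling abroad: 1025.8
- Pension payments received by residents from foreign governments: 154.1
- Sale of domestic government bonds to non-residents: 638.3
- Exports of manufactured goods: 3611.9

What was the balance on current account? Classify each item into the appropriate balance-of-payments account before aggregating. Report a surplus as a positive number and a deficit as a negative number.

1301.9

Goods: -1381.0 + 3611.9 = 2230.9
Services: -353.1 - 309.6 - 1025.8 = -1688.5
Primary income: 543.4 - 169.6 - 192.7 + 210.8 = 391.9
Secondary income: 213.5 + 154.1 = 367.6
Current account = 2230.9 + (-1688.5) + 391.9 + 367.6 = 1301.9
(Excluded from the current account — financial account: foreign purchases of domestic corporate bonds 436.8, new loans extended by domestic banks to foreign borrowers 703.2, domestic pension funds' purchases of foreign equities 378.6, sale of domestic government bonds to non-residents 638.3; capital account: acquisition of foreign patents and trademarks (non-produced assets) 53.5.)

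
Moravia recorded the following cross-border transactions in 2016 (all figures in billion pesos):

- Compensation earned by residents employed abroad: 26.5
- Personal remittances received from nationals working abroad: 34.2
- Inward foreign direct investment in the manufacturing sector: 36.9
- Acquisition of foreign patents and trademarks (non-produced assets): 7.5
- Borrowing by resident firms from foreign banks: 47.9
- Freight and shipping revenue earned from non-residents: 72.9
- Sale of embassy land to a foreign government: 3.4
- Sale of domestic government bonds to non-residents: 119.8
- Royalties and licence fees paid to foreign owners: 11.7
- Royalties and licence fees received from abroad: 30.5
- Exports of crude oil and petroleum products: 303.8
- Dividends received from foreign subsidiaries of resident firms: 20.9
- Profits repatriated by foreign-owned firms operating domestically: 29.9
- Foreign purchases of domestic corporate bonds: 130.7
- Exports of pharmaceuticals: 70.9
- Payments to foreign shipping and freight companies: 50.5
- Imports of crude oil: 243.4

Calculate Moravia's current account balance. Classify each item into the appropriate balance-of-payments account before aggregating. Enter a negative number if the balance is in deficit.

Goods: -243.4 + 70.9 + 303.8 = 131.3
Services: 30.5 + 72.9 - 11.7 - 50.5 = 41.2
Primary income: 20.9 - 29.9 + 26.5 = 17.5
Secondary income: 34.2
Current account = 131.3 + 41.2 + 17.5 + 34.2 = 224.2
(Excluded from the current account — financial account: inward foreign direct investment in the manufacturing sector 36.9, borrowing by resident firms from foreign banks 47.9, sale of domestic government bonds to non-residents 119.8, foreign purchases of domestic corporate bonds 130.7; capital account: acquisition of foreign patents and trademarks (non-produced assets) 7.5, sale of embassy land to a foreign government 3.4.)

224.2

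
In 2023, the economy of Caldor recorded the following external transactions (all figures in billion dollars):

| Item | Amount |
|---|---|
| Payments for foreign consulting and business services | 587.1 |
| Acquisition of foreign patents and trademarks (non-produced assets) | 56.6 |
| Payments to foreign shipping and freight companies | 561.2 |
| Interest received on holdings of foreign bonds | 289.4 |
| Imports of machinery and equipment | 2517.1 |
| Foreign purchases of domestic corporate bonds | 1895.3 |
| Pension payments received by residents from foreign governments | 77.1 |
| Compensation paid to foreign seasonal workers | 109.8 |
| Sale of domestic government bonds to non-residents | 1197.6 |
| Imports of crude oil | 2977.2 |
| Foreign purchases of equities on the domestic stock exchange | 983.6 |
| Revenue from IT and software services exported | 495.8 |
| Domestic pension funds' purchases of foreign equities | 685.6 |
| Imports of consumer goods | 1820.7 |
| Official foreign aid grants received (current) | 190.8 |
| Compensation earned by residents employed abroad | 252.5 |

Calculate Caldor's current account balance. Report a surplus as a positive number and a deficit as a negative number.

-7267.5

Goods: -2977.2 - 2517.1 - 1820.7 = -7315.0
Services: -587.1 - 561.2 + 495.8 = -652.5
Primary income: -109.8 + 252.5 + 289.4 = 432.1
Secondary income: 77.1 + 190.8 = 267.9
Current account = (-7315.0) + (-652.5) + 432.1 + 267.9 = -7267.5
(Excluded from the current account — capital account: acquisition of foreign patents and trademarks (non-produced assets) 56.6; financial account: foreign purchases of domestic corporate bonds 1895.3, sale of domestic government bonds to non-residents 1197.6, foreign purchases of equities on the domestic stock exchange 983.6, domestic pension funds' purchases of foreign equities 685.6.)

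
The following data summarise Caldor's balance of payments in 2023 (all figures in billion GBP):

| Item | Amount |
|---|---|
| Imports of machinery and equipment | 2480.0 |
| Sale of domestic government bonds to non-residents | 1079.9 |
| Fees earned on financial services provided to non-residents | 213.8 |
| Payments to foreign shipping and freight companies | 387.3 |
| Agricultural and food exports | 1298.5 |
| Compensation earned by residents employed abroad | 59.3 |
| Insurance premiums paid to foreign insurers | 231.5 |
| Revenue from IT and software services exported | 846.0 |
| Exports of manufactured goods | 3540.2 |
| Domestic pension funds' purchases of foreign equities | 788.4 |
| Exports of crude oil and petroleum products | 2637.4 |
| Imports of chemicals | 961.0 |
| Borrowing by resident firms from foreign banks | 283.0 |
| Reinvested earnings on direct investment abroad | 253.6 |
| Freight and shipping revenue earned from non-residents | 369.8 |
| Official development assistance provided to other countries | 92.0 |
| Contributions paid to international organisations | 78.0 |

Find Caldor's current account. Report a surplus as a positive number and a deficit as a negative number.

4988.8

Goods: 3540.2 - 961.0 + 2637.4 - 2480.0 + 1298.5 = 4035.1
Services: -231.5 + 369.8 + 846.0 + 213.8 - 387.3 = 810.8
Primary income: 59.3 + 253.6 = 312.9
Secondary income: -92.0 - 78.0 = -170.0
Current account = 4035.1 + 810.8 + 312.9 + (-170.0) = 4988.8
(Excluded from the current account — financial account: sale of domestic government bonds to non-residents 1079.9, domestic pension funds' purchases of foreign equities 788.4, borrowing by resident firms from foreign banks 283.0.)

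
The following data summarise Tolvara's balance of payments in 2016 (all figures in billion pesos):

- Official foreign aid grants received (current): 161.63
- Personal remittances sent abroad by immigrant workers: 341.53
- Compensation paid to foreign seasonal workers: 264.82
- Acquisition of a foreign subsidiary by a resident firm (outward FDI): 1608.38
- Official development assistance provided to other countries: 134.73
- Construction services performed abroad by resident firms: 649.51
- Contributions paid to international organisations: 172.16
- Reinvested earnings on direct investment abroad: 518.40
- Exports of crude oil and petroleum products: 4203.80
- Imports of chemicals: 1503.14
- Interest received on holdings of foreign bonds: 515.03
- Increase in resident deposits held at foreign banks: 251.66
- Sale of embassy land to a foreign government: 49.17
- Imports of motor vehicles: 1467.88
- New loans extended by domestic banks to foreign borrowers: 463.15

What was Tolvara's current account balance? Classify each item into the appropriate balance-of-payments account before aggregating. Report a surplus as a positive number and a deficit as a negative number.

Goods: 4203.80 - 1503.14 - 1467.88 = 1232.78
Services: 649.51
Primary income: 518.40 + 515.03 - 264.82 = 768.61
Secondary income: -341.53 + 161.63 - 134.73 - 172.16 = -486.79
Current account = 1232.78 + 649.51 + 768.61 + (-486.79) = 2164.11
(Excluded from the current account — financial account: acquisition of a foreign subsidiary by a resident firm (outward FDI) 1608.38, increase in resident deposits held at foreign banks 251.66, new loans extended by domestic banks to foreign borrowers 463.15; capital account: sale of embassy land to a foreign government 49.17.)

2164.11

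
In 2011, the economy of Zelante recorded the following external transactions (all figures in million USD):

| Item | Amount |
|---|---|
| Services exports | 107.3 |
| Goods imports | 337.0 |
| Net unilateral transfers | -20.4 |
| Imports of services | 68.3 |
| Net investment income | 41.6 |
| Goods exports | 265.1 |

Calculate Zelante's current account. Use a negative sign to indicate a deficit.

Goods balance = 265.1 - 337.0 = -71.9
Services balance = 107.3 - 68.3 = 39.0
Trade balance (goods + services) = -71.9 + 39.0 = -32.9
Net primary income = 41.6
Net secondary income = -20.4
Current account = -32.9 + 41.6 + (-20.4) = -11.7

-11.7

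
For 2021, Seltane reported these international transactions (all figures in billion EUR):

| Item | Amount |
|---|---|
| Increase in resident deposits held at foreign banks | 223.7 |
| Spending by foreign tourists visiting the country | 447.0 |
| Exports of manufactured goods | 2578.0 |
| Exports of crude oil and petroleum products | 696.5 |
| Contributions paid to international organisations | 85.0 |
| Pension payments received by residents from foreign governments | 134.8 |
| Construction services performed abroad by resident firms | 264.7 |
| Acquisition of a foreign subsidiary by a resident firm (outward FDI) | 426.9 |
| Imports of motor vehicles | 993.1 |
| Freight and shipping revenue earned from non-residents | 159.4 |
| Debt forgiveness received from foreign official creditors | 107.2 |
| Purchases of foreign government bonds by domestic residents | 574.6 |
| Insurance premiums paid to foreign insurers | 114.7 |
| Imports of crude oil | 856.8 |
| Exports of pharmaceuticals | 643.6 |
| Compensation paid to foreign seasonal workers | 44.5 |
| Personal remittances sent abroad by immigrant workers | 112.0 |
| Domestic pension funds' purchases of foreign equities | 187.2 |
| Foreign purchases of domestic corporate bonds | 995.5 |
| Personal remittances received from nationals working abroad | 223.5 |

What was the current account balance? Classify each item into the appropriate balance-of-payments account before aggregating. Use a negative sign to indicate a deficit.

2941.4

Goods: 2578.0 - 856.8 - 993.1 + 696.5 + 643.6 = 2068.2
Services: -114.7 + 264.7 + 447.0 + 159.4 = 756.4
Primary income: -44.5
Secondary income: -85.0 - 112.0 + 223.5 + 134.8 = 161.3
Current account = 2068.2 + 756.4 + (-44.5) + 161.3 = 2941.4
(Excluded from the current account — financial account: increase in resident deposits held at foreign banks 223.7, acquisition of a foreign subsidiary by a resident firm (outward FDI) 426.9, purchases of foreign government bonds by domestic residents 574.6, domestic pension funds' purchases of foreign equities 187.2, foreign purchases of domestic corporate bonds 995.5; capital account: debt forgiveness received from foreign official creditors 107.2.)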